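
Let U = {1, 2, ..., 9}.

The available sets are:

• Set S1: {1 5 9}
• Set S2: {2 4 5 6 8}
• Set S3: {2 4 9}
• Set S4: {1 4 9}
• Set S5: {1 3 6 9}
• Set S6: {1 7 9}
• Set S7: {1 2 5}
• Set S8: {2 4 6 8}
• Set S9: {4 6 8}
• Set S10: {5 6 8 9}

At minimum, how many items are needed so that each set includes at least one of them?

Take H = {1, 2, 8}. Each listed set contains at least one of these, so H is a hitting set of size 3.
No choice of 2 items meets every set, so 3 is the minimum.

3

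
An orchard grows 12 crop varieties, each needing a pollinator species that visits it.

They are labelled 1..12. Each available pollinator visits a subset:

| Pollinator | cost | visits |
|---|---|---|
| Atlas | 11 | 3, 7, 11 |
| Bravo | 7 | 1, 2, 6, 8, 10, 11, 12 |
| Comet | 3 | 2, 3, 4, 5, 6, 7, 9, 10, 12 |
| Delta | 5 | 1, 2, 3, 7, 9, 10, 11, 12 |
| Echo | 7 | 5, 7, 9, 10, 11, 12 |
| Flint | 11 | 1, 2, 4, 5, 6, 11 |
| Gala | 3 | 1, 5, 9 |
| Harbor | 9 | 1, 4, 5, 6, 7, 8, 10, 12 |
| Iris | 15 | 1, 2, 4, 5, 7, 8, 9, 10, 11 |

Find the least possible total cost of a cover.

Bravo, Comet together cover every variety (Bravo ∪ Comet = {1, 2, 3, 4, 5, 6, 7, 8, 9, 10, 11, 12}); total cost 7 + 3 = 10.
No covering selection has total cost below 10.

10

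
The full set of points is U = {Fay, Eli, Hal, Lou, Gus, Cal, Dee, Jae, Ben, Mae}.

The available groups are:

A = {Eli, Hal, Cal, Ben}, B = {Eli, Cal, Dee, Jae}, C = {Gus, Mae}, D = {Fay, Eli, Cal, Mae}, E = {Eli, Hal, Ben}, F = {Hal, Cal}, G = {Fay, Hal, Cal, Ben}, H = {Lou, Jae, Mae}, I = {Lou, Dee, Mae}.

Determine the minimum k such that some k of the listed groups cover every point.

B, C, G, and H cover everything between them: the union {Fay, Eli, Hal, Lou, Gus, Cal, Dee, Jae, Ben, Mae} is all of U.
No 3 of the 9 groups cover everything (all 84 combinations miss at least one point), so 4 is optimal.

4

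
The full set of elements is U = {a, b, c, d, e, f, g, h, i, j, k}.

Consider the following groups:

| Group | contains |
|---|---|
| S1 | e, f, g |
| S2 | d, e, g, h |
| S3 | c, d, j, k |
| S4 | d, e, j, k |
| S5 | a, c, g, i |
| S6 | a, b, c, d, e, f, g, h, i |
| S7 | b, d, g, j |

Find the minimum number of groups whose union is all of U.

Take {S3, S6}. Their union is {a, b, c, d, e, f, g, h, i, j, k}, which is all 11 elements.
No single group has all 11 elements (the largest, S6, has 9), so 2 is optimal.

2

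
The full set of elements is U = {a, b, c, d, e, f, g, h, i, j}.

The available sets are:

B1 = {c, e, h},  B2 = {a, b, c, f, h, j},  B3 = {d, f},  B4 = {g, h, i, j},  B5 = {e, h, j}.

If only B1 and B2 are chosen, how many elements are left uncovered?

3

Union of B1, B2 = {a, b, c, e, f, h, j}.
Not covered: d, g, i — 3 elements.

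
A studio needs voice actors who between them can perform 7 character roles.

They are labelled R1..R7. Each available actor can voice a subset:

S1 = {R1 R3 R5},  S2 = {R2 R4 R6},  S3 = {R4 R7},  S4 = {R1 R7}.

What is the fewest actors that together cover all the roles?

3

Take {S1, S2, S3}. Their union is {R1, R2, R3, R4, R5, R6, R7}, which is all 7 roles.
Each actor has at most 3 roles, and 2·3 = 6 < 7 — so at least 3 actors are needed, and 3 is optimal.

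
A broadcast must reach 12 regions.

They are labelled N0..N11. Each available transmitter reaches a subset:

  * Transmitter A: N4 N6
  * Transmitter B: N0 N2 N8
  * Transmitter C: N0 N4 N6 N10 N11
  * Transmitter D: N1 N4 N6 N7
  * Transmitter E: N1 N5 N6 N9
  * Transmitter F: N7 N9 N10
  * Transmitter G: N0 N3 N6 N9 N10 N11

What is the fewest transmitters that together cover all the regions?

B and D and E and G together: B ∪ D ∪ E ∪ G = {N0, N1, N2, N3, N4, N5, N6, N7, N8, N9, N10, N11} — every region is covered.
No 3 of the 7 transmitters cover everything (all 35 combinations miss at least one region), so 4 is optimal.

4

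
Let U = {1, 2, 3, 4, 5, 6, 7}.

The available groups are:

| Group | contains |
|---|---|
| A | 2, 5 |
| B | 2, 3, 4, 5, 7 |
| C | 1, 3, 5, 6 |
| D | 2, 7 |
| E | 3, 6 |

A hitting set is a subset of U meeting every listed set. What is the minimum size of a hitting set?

Take H = {2, 6}. Each listed group contains at least one of these, so H is a hitting set of size 2.
The groups C, D are pairwise disjoint, so any hitting set needs a separate point for each — at least 2. Hence 2 is optimal.

2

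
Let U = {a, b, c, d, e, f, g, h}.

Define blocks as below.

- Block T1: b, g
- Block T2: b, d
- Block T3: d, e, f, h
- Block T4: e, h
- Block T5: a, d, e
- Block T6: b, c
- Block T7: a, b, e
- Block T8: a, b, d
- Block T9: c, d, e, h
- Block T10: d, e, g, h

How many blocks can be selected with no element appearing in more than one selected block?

2

T3, T6 are pairwise disjoint (T3={d,e,f,h}; T6={b,c}).
Every remaining block overlaps one of these, and no 3 of the listed blocks are pairwise disjoint, so 2 is the maximum.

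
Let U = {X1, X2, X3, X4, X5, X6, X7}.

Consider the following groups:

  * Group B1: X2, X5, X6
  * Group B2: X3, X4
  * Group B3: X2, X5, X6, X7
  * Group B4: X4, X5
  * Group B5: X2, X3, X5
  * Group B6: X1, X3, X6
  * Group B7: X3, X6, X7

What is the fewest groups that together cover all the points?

3

B3, B4, and B6 cover everything between them: the union {X1, X2, X3, X4, X5, X6, X7} is all of U.
Only B6 contains X1, so B6 is forced; the remaining 4 points need at least 2 more groups (each remaining group adds at most 3) — so at least 3 groups are needed, and 3 is optimal.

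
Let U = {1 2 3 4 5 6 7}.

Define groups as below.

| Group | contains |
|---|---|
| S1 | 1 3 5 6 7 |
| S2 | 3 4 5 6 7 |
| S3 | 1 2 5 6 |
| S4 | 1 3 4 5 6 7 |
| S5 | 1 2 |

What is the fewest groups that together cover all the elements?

2

Take {S4, S5}. Their union is {1, 2, 3, 4, 5, 6, 7}, which is all 7 elements.
No single group has all 7 elements (the largest, S4, has 6), so 2 is optimal.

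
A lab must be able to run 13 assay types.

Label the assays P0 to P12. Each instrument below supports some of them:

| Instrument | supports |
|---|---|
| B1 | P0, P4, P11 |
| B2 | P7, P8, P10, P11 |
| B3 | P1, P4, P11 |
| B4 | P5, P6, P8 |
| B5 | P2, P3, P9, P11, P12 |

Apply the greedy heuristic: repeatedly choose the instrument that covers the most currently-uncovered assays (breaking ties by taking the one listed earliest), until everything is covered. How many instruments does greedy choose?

Greedy: pick B5 (covers 5 new) → pick B2 (covers 3 new) → pick B1 (covers 2 new) → pick B4 (covers 2 new) → pick B3 (covers 1 new). Total picks: 5.

5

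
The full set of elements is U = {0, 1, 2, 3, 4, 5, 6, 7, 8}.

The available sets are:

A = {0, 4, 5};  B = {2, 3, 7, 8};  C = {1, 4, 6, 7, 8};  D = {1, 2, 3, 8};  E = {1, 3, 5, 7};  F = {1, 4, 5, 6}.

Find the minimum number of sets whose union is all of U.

A and C and D together: A ∪ C ∪ D = {0, 1, 2, 3, 4, 5, 6, 7, 8} — every element is covered.
Only A contains 0, so A is forced; the remaining 6 elements need at least 2 more sets (each remaining set adds at most 4) — so at least 3 sets are needed, and 3 is optimal.

3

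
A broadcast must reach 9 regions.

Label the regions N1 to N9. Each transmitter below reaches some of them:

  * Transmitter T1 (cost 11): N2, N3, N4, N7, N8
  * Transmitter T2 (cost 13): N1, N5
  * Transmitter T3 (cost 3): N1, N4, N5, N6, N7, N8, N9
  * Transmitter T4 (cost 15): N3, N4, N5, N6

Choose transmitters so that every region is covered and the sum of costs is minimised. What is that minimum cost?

14

T1, T3 together cover every region (T1 ∪ T3 = {N1, N2, N3, N4, N5, N6, N7, N8, N9}); total cost 11 + 3 = 14.
No covering selection has total cost below 14.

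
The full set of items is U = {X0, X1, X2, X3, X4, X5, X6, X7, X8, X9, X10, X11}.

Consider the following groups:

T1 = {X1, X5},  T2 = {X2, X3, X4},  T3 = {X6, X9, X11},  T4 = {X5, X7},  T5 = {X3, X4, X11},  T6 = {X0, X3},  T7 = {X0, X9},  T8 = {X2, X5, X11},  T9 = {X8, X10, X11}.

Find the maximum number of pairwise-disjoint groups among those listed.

T1, T2, T7, T9 are pairwise disjoint (T1={X1,X5}; T2={X2,X3,X4}; T7={X0,X9}; T9={X8,X10,X11}).
Every remaining group overlaps one of these, and no 5 of the listed groups are pairwise disjoint, so 4 is the maximum.

4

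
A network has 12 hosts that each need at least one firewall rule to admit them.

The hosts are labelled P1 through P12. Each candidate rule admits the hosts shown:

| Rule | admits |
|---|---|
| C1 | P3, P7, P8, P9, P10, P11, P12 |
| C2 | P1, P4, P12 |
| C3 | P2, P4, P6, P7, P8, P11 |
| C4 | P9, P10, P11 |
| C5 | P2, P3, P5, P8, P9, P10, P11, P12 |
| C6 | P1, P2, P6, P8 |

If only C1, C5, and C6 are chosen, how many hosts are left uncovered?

1

Union of C1, C5, C6 = {P1, P2, P3, P5, P6, P7, P8, P9, P10, P11, P12}.
Not covered: P4 — 1 host.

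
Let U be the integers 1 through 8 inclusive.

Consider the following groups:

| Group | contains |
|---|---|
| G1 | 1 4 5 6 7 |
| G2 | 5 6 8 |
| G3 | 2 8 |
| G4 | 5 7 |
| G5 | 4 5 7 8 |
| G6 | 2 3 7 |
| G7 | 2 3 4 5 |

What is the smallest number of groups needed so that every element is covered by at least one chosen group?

3

Take {G1, G3, G7}. Their union is {1, 2, 3, 4, 5, 6, 7, 8}, which is all 8 elements.
Only G1 contains 1, so G1 is forced; the remaining 3 elements need at least 2 more groups (each remaining group adds at most 2) — so at least 3 groups are needed, and 3 is optimal.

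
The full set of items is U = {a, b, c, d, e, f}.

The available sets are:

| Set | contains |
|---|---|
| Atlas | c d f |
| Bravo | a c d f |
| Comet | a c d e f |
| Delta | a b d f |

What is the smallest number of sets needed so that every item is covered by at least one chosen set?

2

Take {Comet, Delta}. Their union is {a, b, c, d, e, f}, which is all 6 items.
No single set has all 6 items (the largest, Comet, has 5), so 2 is optimal.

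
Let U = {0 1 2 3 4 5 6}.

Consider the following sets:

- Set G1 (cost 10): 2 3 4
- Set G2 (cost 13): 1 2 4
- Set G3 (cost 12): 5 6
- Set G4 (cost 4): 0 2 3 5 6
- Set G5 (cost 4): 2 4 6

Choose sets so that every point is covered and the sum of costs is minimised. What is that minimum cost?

G2, G4 together cover every point (G2 ∪ G4 = {0, 1, 2, 3, 4, 5, 6}); total cost 13 + 4 = 17.
The greedy pick G4, G5, G2 costs 21; no covering selection beats 17.

17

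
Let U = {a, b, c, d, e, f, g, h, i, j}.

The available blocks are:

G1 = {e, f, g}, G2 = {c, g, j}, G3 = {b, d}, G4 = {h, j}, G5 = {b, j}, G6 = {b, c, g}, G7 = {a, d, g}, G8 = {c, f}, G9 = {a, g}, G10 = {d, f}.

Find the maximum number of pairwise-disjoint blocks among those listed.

4

G3, G4, G8, G9 are pairwise disjoint (G3={b,d}; G4={h,j}; G8={c,f}; G9={a,g}).
Every remaining block overlaps one of these, and no 5 of the listed blocks are pairwise disjoint, so 4 is the maximum.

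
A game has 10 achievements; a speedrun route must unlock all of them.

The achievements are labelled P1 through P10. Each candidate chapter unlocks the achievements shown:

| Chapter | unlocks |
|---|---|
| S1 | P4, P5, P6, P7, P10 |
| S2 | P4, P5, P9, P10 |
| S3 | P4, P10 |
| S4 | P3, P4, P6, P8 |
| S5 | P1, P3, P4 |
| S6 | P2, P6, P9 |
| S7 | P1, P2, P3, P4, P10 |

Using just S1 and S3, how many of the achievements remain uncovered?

Union of S1, S3 = {P4, P5, P6, P7, P10}.
Not covered: P1, P2, P3, P8, P9 — 5 achievements.

5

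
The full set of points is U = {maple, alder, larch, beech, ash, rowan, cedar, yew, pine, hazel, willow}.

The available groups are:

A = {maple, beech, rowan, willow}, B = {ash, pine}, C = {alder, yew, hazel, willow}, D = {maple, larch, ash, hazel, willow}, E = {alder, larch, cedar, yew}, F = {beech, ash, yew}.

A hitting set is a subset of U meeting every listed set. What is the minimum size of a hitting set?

3

H = {beech, ash, yew} meets every group (each contains at least one member of H), and |H| = 3.
The groups A, B, E are pairwise disjoint, so any hitting set needs a separate point for each — at least 3. Hence 3 is optimal.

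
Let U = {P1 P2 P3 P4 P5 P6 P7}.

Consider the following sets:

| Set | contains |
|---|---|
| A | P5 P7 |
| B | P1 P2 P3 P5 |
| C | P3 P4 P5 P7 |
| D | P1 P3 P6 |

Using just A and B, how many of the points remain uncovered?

Union of A, B = {P1, P2, P3, P5, P7}.
Not covered: P4, P6 — 2 points.

2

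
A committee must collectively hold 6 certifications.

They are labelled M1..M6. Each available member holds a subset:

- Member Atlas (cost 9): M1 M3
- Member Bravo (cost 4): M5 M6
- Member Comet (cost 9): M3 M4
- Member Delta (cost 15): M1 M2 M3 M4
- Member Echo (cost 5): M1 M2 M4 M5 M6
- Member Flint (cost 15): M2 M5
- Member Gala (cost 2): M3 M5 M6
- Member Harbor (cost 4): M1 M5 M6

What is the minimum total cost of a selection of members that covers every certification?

7

Echo, Gala together cover every certification (Echo ∪ Gala = {M1, M2, M3, M4, M5, M6}); total cost 5 + 2 = 7.
No covering selection has total cost below 7.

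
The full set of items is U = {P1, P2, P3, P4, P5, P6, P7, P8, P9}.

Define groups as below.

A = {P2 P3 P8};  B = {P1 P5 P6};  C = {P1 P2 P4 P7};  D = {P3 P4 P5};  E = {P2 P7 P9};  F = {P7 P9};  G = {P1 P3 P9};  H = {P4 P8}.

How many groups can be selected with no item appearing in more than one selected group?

3

B, E, H are pairwise disjoint (B={P1,P5,P6}; E={P2,P7,P9}; H={P4,P8}).
Every remaining group overlaps one of these, and no 4 of the listed groups are pairwise disjoint, so 3 is the maximum.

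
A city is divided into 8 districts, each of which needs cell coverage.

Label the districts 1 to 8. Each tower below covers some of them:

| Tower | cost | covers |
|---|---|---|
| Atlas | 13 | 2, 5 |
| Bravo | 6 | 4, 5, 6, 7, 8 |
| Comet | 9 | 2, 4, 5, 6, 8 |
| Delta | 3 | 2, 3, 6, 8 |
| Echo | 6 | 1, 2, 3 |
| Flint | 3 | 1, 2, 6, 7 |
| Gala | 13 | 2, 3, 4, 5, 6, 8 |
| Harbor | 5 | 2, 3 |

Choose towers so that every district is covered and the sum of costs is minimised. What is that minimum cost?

Bravo, Echo together cover every district (Bravo ∪ Echo = {1, 2, 3, 4, 5, 6, 7, 8}); total cost 6 + 6 = 12.
No covering selection has total cost below 12.

12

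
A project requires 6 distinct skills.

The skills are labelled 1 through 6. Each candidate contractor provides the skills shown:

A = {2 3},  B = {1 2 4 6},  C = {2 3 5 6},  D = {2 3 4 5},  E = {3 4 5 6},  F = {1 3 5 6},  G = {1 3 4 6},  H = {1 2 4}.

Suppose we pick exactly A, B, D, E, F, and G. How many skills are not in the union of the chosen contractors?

Union of A, B, D, E, F, G = {1, 2, 3, 4, 5, 6} — that's every skill, so 0 are uncovered.

0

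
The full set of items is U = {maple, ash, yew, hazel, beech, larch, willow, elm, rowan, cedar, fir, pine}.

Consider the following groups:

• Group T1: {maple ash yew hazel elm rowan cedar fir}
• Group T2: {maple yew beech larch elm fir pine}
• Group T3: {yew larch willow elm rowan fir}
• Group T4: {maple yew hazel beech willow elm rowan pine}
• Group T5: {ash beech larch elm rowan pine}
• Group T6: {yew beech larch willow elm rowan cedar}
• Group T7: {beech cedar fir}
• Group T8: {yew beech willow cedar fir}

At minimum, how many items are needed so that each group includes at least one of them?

2

Take H = {elm, fir}. Each listed group contains at least one of these, so H is a hitting set of size 2.
No single item lies in every group, so at least 2 are needed and 2 is optimal.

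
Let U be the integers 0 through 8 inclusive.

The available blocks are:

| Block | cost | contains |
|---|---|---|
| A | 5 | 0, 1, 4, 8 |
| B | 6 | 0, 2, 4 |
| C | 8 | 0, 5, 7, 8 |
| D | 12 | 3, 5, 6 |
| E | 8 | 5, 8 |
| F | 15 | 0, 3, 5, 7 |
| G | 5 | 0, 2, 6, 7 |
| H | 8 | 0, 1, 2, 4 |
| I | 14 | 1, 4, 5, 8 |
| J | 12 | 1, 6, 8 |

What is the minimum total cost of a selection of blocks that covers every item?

22

A, D, G together cover every item (A ∪ D ∪ G = {0, 1, 2, 3, 4, 5, 6, 7, 8}); total cost 5 + 12 + 5 = 22.
No covering selection has total cost below 22.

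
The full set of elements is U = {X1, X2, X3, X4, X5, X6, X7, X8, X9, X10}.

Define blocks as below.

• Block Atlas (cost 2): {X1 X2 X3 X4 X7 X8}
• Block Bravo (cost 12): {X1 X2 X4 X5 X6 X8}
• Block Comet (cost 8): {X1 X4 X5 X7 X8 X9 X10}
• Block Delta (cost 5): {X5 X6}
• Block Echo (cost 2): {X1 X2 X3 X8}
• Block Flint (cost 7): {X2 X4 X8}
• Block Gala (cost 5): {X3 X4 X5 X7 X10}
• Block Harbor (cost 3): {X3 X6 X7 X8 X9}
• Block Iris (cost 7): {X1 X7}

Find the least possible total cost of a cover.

Atlas, Gala, Harbor together cover every element (Atlas ∪ Gala ∪ Harbor = {X1, X2, X3, X4, X5, X6, X7, X8, X9, X10}); total cost 2 + 5 + 3 = 10.
No covering selection has total cost below 10.

10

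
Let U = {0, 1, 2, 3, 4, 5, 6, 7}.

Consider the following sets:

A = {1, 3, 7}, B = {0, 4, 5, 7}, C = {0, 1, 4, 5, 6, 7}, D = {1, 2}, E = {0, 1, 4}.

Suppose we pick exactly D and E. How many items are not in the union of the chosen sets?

Union of D, E = {0, 1, 2, 4}.
Not covered: 3, 5, 6, 7 — 4 items.

4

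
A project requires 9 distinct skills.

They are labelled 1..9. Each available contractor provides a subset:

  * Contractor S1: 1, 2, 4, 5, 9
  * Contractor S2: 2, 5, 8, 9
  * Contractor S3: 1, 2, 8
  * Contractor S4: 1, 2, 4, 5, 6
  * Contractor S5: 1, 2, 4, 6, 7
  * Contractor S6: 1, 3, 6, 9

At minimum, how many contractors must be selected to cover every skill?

S2 and S5 and S6 together: S2 ∪ S5 ∪ S6 = {1, 2, 3, 4, 5, 6, 7, 8, 9} — every skill is covered.
Only S6 contains 3, so S6 is forced; the remaining 5 skills need at least 2 more contractors (each remaining contractor adds at most 3) — so at least 3 contractors are needed, and 3 is optimal.

3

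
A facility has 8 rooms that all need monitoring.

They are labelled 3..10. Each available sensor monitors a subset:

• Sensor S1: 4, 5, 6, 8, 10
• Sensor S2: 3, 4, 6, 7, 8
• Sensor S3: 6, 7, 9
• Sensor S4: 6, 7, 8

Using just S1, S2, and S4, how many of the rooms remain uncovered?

Union of S1, S2, S4 = {3, 4, 5, 6, 7, 8, 10}.
Not covered: 9 — 1 room.

1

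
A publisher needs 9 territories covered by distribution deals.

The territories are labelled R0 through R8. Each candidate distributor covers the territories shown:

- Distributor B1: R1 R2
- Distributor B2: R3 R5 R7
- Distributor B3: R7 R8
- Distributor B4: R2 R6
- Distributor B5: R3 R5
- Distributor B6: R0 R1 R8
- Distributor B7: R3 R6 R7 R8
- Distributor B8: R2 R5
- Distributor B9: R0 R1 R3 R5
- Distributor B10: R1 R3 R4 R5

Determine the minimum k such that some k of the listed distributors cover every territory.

4

B6 and B7 and B8 and B10 together: B6 ∪ B7 ∪ B8 ∪ B10 = {R0, R1, R2, R3, R4, R5, R6, R7, R8} — every territory is covered.
No 3 of the 10 distributors cover everything (all 120 combinations miss at least one territory), so 4 is optimal.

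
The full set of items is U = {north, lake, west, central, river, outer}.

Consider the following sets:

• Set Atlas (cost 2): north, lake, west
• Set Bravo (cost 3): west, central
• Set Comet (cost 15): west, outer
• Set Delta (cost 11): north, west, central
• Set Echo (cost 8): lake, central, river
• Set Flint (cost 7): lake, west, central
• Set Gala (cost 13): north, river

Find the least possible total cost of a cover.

Atlas, Comet, Echo together cover every item (Atlas ∪ Comet ∪ Echo = {north, lake, west, central, river, outer}); total cost 2 + 15 + 8 = 25.
The greedy pick Atlas, Bravo, Echo, Comet costs 28; no covering selection beats 25.

25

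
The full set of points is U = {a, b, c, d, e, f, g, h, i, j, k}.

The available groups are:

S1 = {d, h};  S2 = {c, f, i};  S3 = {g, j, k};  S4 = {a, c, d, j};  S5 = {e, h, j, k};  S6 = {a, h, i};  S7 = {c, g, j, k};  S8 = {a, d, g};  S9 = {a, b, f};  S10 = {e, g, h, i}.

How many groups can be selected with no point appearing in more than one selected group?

3

S1, S7, S9 are pairwise disjoint (S1={d,h}; S7={c,g,j,k}; S9={a,b,f}).
Every remaining group overlaps one of these, and no 4 of the listed groups are pairwise disjoint, so 3 is the maximum.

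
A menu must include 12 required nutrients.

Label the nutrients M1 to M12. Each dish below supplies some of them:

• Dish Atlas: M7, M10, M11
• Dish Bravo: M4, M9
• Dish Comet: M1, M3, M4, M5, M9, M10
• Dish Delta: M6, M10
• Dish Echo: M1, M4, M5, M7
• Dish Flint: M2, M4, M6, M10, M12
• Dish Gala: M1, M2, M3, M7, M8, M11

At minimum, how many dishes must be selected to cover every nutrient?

3

Take {Comet, Flint, Gala}. Their union is {M1, M2, M3, M4, M5, M6, M7, M8, M9, M10, M11, M12}, which is all 12 nutrients.
Only Gala contains M8, so Gala is forced; the remaining 6 nutrients need at least 2 more dishes (each remaining dish adds at most 4) — so at least 3 dishes are needed, and 3 is optimal.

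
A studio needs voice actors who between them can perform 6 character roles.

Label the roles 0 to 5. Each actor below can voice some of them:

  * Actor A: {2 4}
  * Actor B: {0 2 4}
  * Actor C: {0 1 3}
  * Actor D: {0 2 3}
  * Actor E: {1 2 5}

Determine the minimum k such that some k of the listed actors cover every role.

3

Take {A, D, E}. Their union is {0, 1, 2, 3, 4, 5}, which is all 6 roles.
Only E contains 5, so E is forced; the remaining 3 roles need at least 2 more actors (each remaining actor adds at most 2) — so at least 3 actors are needed, and 3 is optimal.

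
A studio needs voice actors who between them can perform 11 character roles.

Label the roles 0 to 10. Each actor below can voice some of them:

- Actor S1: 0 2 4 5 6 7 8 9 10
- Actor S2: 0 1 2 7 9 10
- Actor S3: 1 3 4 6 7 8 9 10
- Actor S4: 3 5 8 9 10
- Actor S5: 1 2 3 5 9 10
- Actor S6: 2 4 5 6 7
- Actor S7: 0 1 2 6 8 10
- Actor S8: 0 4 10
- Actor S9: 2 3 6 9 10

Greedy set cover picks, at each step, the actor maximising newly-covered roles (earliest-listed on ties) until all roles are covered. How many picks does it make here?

Greedy: pick S1 (covers 9 new) → pick S3 (covers 2 new). Total picks: 2.

2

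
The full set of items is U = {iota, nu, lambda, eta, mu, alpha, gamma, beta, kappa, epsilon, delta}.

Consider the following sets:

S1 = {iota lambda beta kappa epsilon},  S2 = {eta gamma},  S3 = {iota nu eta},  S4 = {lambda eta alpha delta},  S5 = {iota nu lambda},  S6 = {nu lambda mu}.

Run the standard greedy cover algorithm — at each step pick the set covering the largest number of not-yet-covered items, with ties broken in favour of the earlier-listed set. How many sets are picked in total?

Greedy: pick S1 (covers 5 new) → pick S4 (covers 3 new) → pick S6 (covers 2 new) → pick S2 (covers 1 new). Total picks: 4.

4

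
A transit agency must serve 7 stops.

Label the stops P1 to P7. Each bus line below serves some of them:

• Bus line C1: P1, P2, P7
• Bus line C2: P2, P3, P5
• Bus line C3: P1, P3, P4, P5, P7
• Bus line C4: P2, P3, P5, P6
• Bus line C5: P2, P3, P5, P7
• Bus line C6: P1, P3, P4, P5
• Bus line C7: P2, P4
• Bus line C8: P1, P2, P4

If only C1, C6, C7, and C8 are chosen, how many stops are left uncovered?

1

Union of C1, C6, C7, C8 = {P1, P2, P3, P4, P5, P7}.
Not covered: P6 — 1 stop.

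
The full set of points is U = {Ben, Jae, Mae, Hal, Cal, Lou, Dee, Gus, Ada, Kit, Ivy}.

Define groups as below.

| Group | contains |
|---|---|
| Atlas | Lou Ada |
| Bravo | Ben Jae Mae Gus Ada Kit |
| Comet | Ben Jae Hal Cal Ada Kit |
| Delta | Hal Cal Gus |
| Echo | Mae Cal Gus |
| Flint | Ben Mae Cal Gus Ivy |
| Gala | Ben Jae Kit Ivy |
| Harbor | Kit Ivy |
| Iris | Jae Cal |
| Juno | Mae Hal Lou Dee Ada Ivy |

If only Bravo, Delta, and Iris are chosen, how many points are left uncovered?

Union of Bravo, Delta, Iris = {Ben, Jae, Mae, Hal, Cal, Gus, Ada, Kit}.
Not covered: Lou, Dee, Ivy — 3 points.

3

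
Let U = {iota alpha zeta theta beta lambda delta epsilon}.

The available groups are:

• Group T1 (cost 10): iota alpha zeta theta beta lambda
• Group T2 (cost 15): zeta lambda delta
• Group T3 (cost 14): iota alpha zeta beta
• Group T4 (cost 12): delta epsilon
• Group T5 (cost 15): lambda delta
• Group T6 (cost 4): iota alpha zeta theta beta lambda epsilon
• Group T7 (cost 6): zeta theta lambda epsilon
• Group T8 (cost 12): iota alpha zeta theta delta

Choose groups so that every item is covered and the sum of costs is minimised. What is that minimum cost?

16

T6, T8 together cover every item (T6 ∪ T8 = {iota, alpha, zeta, theta, beta, lambda, delta, epsilon}); total cost 4 + 12 = 16.
No covering selection has total cost below 16.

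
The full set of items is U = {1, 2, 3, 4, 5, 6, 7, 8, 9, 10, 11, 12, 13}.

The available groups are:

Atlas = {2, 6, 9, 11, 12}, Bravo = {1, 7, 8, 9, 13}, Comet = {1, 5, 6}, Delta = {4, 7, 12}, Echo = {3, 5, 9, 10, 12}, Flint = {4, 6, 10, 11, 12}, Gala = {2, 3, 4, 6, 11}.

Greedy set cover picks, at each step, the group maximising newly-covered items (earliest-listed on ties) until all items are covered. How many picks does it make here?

4

Greedy: pick Atlas (covers 5 new) → pick Bravo (covers 4 new) → pick Echo (covers 3 new) → pick Delta (covers 1 new). Total picks: 4.
(The true minimum cover uses only 3 groups, so greedy is not optimal here.)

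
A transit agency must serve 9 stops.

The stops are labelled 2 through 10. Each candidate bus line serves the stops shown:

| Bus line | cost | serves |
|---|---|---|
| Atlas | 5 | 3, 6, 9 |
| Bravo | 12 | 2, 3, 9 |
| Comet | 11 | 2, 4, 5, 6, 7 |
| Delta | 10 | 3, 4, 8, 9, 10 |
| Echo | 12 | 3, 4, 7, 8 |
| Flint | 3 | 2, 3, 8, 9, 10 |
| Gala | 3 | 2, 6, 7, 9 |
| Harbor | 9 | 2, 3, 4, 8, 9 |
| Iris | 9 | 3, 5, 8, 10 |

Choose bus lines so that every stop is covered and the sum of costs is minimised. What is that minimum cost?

Comet, Flint together cover every stop (Comet ∪ Flint = {2, 3, 4, 5, 6, 7, 8, 9, 10}); total cost 11 + 3 = 14.
The greedy pick Flint, Gala, Comet costs 17; no covering selection beats 14.

14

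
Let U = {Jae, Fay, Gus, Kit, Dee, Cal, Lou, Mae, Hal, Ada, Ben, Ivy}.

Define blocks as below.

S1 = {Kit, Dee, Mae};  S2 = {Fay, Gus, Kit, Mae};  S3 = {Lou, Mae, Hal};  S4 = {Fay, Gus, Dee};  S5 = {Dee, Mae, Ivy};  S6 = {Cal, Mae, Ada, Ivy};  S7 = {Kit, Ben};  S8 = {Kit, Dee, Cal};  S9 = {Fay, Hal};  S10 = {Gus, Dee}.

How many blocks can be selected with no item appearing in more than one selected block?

S6, S7, S9, S10 are pairwise disjoint (S6={Cal,Mae,Ada,Ivy}; S7={Kit,Ben}; S9={Fay,Hal}; S10={Gus,Dee}).
Every remaining block overlaps one of these, and no 5 of the listed blocks are pairwise disjoint, so 4 is the maximum.

4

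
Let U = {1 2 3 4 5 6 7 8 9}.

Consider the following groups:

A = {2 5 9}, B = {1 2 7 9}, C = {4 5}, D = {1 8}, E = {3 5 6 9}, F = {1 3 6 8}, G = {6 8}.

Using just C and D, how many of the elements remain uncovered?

5

Union of C, D = {1, 4, 5, 8}.
Not covered: 2, 3, 6, 7, 9 — 5 elements.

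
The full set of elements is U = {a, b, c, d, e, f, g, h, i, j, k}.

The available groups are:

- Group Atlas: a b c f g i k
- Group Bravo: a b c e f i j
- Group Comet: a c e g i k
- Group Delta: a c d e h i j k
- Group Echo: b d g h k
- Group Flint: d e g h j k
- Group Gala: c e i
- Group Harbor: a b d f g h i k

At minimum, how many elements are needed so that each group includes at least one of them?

2

The 2 elements {e, g} hit every group.
The groups Echo, Gala are pairwise disjoint, so any hitting set needs a separate element for each — at least 2. Hence 2 is optimal.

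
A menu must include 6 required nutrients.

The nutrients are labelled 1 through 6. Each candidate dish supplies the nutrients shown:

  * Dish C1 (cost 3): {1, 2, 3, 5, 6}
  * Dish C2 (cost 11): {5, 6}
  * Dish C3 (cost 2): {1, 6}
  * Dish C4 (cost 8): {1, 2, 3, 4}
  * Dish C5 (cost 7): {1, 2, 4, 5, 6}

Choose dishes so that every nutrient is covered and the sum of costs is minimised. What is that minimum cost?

C1, C5 together cover every nutrient (C1 ∪ C5 = {1, 2, 3, 4, 5, 6}); total cost 3 + 7 = 10.
No covering selection has total cost below 10.

10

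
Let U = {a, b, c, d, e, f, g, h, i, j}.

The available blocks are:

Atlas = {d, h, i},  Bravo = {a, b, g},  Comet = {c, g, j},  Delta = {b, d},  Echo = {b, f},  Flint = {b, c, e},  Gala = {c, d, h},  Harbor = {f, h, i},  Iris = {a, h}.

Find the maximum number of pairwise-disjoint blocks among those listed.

3

Comet, Delta, Iris are pairwise disjoint (Comet={c,g,j}; Delta={b,d}; Iris={a,h}).
Every remaining block overlaps one of these, and no 4 of the listed blocks are pairwise disjoint, so 3 is the maximum.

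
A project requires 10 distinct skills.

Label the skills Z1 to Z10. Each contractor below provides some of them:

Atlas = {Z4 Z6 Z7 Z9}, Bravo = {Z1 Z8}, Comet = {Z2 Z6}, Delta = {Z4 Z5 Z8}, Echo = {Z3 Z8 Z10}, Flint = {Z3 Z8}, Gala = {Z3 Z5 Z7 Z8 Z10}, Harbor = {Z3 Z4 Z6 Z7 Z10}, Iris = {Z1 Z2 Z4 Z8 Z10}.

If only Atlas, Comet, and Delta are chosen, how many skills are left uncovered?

3

Union of Atlas, Comet, Delta = {Z2, Z4, Z5, Z6, Z7, Z8, Z9}.
Not covered: Z1, Z3, Z10 — 3 skills.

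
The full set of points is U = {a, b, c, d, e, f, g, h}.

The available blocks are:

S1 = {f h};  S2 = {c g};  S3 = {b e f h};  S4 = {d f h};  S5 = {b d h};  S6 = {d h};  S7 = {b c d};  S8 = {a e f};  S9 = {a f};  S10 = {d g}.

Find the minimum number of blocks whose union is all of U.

3

S2 and S5 and S8 together: S2 ∪ S5 ∪ S8 = {a, b, c, d, e, f, g, h} — every point is covered.
No 2 of the 10 blocks cover everything (all 45 combinations miss at least one point), so 3 is optimal.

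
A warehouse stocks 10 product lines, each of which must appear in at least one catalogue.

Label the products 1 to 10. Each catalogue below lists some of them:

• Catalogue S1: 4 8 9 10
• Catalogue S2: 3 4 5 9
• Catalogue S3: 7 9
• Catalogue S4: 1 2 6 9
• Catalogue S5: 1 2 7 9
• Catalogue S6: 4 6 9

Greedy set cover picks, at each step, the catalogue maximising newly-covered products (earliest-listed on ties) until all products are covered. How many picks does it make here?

Greedy: pick S1 (covers 4 new) → pick S4 (covers 3 new) → pick S2 (covers 2 new) → pick S3 (covers 1 new). Total picks: 4.

4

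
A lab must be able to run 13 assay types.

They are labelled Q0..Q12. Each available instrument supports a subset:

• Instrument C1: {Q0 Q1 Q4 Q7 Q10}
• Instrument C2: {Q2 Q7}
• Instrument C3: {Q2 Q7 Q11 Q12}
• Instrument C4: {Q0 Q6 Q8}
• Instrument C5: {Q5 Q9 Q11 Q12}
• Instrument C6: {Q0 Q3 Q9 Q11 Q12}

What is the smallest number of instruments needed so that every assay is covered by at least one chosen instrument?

Take {C1, C3, C4, C5, C6}. Their union is {Q0, Q1, Q2, Q3, Q4, Q5, Q6, Q7, Q8, Q9, Q10, Q11, Q12}, which is all 13 assays.
No 4 of the 6 instruments cover everything (all 15 combinations miss at least one assay), so 5 is optimal.

5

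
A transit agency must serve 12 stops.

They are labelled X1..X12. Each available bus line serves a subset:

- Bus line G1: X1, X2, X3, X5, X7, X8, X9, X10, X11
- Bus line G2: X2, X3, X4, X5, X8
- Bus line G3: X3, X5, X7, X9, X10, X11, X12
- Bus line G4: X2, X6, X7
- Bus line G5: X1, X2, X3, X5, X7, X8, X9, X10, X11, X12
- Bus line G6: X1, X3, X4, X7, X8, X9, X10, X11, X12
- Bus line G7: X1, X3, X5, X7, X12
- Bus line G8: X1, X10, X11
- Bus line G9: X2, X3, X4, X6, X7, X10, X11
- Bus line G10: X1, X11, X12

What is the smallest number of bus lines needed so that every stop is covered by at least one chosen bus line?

2

G5 and G9 together: G5 ∪ G9 = {X1, X2, X3, X4, X5, X6, X7, X8, X9, X10, X11, X12} — every stop is covered.
No single bus line has all 12 stops (the largest, G5, has 10), so 2 is optimal.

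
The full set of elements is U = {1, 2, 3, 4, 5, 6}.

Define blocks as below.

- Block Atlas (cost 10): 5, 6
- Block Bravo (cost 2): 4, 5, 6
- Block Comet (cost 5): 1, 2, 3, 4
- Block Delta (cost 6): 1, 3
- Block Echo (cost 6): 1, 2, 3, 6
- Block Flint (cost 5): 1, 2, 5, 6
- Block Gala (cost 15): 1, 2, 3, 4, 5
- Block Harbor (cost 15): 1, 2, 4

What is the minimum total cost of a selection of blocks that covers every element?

7

Bravo, Comet together cover every element (Bravo ∪ Comet = {1, 2, 3, 4, 5, 6}); total cost 2 + 5 = 7.
No covering selection has total cost below 7.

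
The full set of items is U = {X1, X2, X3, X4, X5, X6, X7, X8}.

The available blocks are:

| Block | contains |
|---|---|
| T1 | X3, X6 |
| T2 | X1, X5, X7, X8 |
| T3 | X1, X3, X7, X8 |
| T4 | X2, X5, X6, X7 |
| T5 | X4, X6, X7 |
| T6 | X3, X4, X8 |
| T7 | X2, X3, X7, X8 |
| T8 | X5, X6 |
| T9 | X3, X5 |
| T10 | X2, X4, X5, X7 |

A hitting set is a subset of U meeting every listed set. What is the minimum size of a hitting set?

3

Take H = {X3, X4, X5}. Each listed block contains at least one of these, so H is a hitting set of size 3.
No choice of 2 items meets every block, so 3 is the minimum.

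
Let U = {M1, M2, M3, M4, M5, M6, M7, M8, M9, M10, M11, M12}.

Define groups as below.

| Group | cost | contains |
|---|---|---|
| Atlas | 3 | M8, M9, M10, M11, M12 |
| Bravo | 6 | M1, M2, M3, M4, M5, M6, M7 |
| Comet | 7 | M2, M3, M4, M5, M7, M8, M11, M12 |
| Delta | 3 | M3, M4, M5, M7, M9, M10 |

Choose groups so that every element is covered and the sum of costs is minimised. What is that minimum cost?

Atlas, Bravo together cover every element (Atlas ∪ Bravo = {M1, M2, M3, M4, M5, M6, M7, M8, M9, M10, M11, M12}); total cost 3 + 6 = 9.
The greedy pick Delta, Atlas, Bravo costs 12; no covering selection beats 9.

9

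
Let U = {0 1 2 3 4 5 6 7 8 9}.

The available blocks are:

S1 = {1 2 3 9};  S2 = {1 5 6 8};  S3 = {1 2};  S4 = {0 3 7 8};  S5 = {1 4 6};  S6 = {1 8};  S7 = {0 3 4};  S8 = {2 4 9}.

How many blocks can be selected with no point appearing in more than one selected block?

S3, S4 are pairwise disjoint (S3={1,2}; S4={0,3,7,8}).
Every remaining block overlaps one of these, and no 3 of the listed blocks are pairwise disjoint, so 2 is the maximum.

2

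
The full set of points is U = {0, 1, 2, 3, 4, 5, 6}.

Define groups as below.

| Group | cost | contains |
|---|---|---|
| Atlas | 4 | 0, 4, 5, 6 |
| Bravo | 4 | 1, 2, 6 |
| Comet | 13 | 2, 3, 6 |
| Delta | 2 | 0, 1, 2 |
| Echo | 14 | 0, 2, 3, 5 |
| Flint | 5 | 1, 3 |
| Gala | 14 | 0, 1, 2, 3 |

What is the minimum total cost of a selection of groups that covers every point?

Atlas, Delta, Flint together cover every point (Atlas ∪ Delta ∪ Flint = {0, 1, 2, 3, 4, 5, 6}); total cost 4 + 2 + 5 = 11.
No covering selection has total cost below 11.

11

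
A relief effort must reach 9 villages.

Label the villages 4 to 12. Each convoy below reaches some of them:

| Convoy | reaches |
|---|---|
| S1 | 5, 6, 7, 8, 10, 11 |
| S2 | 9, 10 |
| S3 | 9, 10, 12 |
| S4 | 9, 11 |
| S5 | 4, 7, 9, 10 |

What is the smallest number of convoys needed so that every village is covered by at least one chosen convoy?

S1 and S3 and S5 together: S1 ∪ S3 ∪ S5 = {4, 5, 6, 7, 8, 9, 10, 11, 12} — every village is covered.
Only S5 contains 4, so S5 is forced; the remaining 5 villages need at least 2 more convoys (each remaining convoy adds at most 4) — so at least 3 convoys are needed, and 3 is optimal.

3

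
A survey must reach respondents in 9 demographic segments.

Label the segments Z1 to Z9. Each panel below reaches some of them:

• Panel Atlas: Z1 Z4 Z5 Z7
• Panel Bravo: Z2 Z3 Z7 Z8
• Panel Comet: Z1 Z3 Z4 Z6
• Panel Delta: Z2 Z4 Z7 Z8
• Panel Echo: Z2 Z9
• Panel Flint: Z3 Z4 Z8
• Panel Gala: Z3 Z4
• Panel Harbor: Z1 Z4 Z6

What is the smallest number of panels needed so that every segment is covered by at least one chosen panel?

Atlas and Comet and Delta and Echo together: Atlas ∪ Comet ∪ Delta ∪ Echo = {Z1, Z2, Z3, Z4, Z5, Z6, Z7, Z8, Z9} — every segment is covered.
No 3 of the 8 panels cover everything (all 56 combinations miss at least one segment), so 4 is optimal.

4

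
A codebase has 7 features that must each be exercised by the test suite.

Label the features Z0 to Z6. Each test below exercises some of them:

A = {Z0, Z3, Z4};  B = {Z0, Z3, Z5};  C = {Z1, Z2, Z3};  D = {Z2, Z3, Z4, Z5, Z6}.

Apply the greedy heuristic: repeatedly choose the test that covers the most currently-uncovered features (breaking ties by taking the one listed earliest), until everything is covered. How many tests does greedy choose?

3

Greedy: pick D (covers 5 new) → pick A (covers 1 new) → pick C (covers 1 new). Total picks: 3.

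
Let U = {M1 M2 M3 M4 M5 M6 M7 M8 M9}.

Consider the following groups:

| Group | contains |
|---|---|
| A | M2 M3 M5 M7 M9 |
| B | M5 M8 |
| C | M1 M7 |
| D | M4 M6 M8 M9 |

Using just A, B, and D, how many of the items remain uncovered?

1

Union of A, B, D = {M2, M3, M4, M5, M6, M7, M8, M9}.
Not covered: M1 — 1 item.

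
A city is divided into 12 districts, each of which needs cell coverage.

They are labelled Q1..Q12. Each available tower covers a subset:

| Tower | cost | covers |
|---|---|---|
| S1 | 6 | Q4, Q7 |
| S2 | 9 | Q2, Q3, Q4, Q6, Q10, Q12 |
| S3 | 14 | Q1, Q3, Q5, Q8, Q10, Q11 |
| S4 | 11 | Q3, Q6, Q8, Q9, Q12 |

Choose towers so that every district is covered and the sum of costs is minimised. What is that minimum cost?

40

S1, S2, S3, S4 together cover every district (S1 ∪ S2 ∪ S3 ∪ S4 = {Q1, Q2, Q3, Q4, Q5, Q6, Q7, Q8, Q9, Q10, Q11, Q12}); total cost 6 + 9 + 14 + 11 = 40.
No covering selection has total cost below 40.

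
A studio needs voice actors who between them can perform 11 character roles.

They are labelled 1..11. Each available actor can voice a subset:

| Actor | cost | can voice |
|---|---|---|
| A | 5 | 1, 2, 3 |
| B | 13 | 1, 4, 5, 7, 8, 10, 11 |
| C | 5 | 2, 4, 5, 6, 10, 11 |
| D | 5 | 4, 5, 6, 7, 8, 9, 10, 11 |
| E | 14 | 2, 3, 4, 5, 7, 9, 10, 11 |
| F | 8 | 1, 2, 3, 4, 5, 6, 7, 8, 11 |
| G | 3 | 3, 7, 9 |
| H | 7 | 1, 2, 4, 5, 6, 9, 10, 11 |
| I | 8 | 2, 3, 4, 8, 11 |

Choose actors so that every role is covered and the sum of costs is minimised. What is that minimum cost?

10

A, D together cover every role (A ∪ D = {1, 2, 3, 4, 5, 6, 7, 8, 9, 10, 11}); total cost 5 + 5 = 10.
No covering selection has total cost below 10.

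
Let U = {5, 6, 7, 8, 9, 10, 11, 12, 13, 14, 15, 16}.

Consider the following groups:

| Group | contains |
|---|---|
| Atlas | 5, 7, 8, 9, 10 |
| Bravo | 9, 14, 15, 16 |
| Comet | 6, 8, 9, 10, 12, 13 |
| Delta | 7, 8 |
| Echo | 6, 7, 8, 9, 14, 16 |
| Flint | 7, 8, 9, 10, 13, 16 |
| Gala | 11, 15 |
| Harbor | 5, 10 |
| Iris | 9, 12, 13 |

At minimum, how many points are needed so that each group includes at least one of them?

4

Take H = {7, 10, 13, 15}. Each listed group contains at least one of these, so H is a hitting set of size 4.
The groups Delta, Gala, Harbor, Iris are pairwise disjoint, so any hitting set needs a separate point for each — at least 4. Hence 4 is optimal.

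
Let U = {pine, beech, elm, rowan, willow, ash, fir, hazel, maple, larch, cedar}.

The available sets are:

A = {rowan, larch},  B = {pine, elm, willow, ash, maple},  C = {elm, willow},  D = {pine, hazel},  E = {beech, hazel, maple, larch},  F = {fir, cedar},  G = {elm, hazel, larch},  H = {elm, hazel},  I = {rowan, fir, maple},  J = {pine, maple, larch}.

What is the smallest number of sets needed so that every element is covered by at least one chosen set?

A, B, E, and F cover everything between them: the union {pine, beech, elm, rowan, willow, ash, fir, hazel, maple, larch, cedar} is all of U.
No 3 of the 10 sets cover everything (all 120 combinations miss at least one element), so 4 is optimal.

4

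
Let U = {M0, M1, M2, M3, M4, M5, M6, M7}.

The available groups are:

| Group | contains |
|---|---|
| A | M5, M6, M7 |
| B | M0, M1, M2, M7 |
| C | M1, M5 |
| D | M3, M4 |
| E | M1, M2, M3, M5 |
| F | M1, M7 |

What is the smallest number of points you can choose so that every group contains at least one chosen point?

3

H = {M1, M3, M5} meets every group (each contains at least one member of H), and |H| = 3.
No choice of 2 points meets every group, so 3 is the minimum.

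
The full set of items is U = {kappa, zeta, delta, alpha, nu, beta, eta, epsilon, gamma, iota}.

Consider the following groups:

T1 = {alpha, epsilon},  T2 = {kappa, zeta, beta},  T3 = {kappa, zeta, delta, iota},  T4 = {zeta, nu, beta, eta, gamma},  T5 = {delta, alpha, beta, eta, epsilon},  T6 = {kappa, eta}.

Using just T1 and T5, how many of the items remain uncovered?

Union of T1, T5 = {delta, alpha, beta, eta, epsilon}.
Not covered: kappa, zeta, nu, gamma, iota — 5 items.

5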